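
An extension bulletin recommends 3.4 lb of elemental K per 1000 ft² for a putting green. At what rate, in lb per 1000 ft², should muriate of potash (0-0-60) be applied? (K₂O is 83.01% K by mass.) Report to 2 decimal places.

6.83 lb of product per thousand sq ft

As K₂O: 3.4 / 0.8301 = 4.09589 lb per 1000 ft².
Product per 1000 ft² = 4.09589 / 60% = 6.82649 lb.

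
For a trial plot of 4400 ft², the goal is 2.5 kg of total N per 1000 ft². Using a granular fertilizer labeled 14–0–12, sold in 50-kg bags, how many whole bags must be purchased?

Product per 1000 ft² = 2.5 / 14% = 17.8571 kg.
Total product = 17.8571 × 4400 / 1000 = 78.5714 kg.
Bags = ⌈78.5714 / 50⌉ = 2.

2 bags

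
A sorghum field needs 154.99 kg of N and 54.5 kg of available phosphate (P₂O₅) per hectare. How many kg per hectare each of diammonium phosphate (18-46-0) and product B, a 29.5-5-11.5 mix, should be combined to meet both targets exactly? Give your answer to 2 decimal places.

65.73 kg diammonium phosphate, 485.28 kg product B

With a, b = kg per hectare of diammonium phosphate and product B:
N: 0.18·a + 0.295·b = 154.99
P₂O₅: 0.46·a + 0.05·b = 54.5
Eliminate a: (row1) − 0.18/0.46·(row2) → 0.275435·b = 133.664, so b = 485.283.
Back-substitute: a = (154.99 − 0.295·485.283) / 0.18 = 65.7301.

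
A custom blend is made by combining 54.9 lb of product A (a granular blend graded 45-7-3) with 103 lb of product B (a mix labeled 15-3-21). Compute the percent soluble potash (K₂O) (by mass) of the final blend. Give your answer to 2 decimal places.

14.74% K₂O

Total mass = 54.9 + 103 = 157.9 lb.
K₂O mass = 3%×54.9 + 21%×103 = 23.277 lb.
% K₂O = 23.277 / 157.9 = 14.7416%.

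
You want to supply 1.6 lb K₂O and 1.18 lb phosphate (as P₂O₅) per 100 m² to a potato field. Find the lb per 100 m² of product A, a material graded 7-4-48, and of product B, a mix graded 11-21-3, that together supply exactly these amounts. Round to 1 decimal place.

Let a = lb of product A, b = lb of product B (per 100 m²).
K₂O: 0.48·a + 0.03·b = 1.6
P₂O₅: 0.04·a + 0.21·b = 1.18
Eliminate b: (row1) − 0.03/0.21·(row2) → 0.474286·a = 1.43143, so a = 3.01807.
Then b = (1.18 − 0.04·3.01807) / 0.21 = 5.04418.

3.0 lb product A, 5.0 lb product B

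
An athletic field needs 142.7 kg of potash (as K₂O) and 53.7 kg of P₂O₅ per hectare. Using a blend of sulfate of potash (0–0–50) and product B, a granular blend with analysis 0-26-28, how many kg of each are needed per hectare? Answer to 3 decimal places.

Let a = kg of sulfate of potash, b = kg of product B (per hectare).
K₂O: 0.5·a + 0.28·b = 142.7
P₂O₅: 0·a + 0.26·b = 53.7
Solving simultaneously: a = 169.73846, b = 206.53846.

169.738 kg sulfate of potash, 206.538 kg product B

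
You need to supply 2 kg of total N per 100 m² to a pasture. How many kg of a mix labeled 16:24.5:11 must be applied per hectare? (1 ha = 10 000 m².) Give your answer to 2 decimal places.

1250.00 kg of product per hectare

Product per 100 m² = 2 / 16% = 12.5 kg.
Convert to per hectare: 12.5 × 100 = 1250 kg.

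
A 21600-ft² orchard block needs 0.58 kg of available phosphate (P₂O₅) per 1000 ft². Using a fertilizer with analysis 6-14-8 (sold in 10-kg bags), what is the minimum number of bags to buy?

Product per 1000 ft² = 0.58 / 14% = 4.14286 kg.
Total product = 4.14286 × 21600 / 1000 = 89.4857 kg.
Bags = ⌈89.4857 / 10⌉ = 9.

9 bags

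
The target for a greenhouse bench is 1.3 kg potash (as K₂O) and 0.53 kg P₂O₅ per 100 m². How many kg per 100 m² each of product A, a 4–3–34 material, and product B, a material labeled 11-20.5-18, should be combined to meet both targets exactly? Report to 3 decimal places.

2.661 kg product A, 2.196 kg product B

Let a = kg of product A, b = kg of product B (per 100 m²).
K₂O: 0.34·a + 0.18·b = 1.3
P₂O₅: 0.03·a + 0.205·b = 0.53
Eliminate a: (row1) − 0.34/0.03·(row2) → -2.14333·b = -4.70667, so b = 2.19596.
Back-substitute: a = (1.3 − 0.18·2.19596) / 0.34 = 2.66096.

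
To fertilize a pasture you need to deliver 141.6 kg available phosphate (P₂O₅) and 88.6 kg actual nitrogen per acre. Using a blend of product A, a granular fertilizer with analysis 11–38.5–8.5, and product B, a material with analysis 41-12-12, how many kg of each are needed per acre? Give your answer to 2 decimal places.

Per-acre balance (a = product A, b = product B):
P₂O₅: 0.385·a + 0.12·b = 141.6
N: 0.11·a + 0.41·b = 88.6
Eliminate a: (row1) − 0.385/0.11·(row2) → -1.315·b = -168.5, so b = 128.137.
Back-substitute: a = (141.6 − 0.12·128.137) / 0.385 = 327.853.

327.85 kg product A, 128.14 kg product B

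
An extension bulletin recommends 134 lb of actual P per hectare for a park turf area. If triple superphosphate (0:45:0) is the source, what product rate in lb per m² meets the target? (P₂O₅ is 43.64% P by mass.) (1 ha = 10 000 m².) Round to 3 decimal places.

As P₂O₅: 134 / 0.4364 = 307.058 lb per hectare.
Product per hectare = 307.058 / 45% = 682.351 lb.
Convert to per m²: 682.351 × 0.0001 = 0.0682351 lb.

0.068 lb of product per sq m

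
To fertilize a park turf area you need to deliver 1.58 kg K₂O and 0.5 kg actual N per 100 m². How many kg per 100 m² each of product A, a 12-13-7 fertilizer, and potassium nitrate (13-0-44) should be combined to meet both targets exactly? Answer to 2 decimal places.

Per-100 m² balance (a = product A, b = potassium nitrate):
K₂O: 0.07·a + 0.44·b = 1.58
N: 0.12·a + 0.13·b = 0.5
Solving simultaneously: a = 0.334096, b = 3.53776.

0.33 kg product A, 3.54 kg potassium nitrate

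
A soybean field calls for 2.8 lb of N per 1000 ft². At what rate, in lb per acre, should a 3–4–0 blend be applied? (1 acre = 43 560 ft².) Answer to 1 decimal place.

Product per 1000 ft² = 2.8 / 3% = 93.3333 lb.
Convert to per acre: 93.3333 × 43.56 = 4065.6 lb.

4065.6 lb of product per acre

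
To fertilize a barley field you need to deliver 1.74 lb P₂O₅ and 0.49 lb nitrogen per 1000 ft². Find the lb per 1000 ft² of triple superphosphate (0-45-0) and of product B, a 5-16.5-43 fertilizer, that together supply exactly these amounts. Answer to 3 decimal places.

0.273 lb triple superphosphate, 9.800 lb product B

Let a = lb of triple superphosphate, b = lb of product B (per 1000 ft²).
P₂O₅: 0.45·a + 0.165·b = 1.74
N: 0·a + 0.05·b = 0.49
Solving simultaneously: a = 0.273333, b = 9.8.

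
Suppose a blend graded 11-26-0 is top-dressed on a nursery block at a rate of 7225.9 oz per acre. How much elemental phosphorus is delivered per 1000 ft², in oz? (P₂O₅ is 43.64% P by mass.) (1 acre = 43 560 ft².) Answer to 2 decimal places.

P₂O₅ per acre = 7225.9 × 26% = 1878.73 oz.
Elemental P = 1878.73 × 0.4364 = 819.88 oz per acre.
Convert to per 1000 ft²: 819.88 × 0.0229568 = 18.8218 oz.

18.82 oz P per thousand sq ft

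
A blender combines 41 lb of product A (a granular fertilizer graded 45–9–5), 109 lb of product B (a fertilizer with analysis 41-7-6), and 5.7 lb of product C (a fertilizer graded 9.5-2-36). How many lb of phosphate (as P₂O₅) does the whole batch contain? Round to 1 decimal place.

11.4 lb P₂O₅

P₂O₅ mass = 9%×41 + 7%×109 + 2%×5.7 = 11.434 lb.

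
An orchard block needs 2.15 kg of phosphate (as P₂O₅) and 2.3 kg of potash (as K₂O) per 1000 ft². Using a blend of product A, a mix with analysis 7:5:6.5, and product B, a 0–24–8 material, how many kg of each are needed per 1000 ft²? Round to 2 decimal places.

Per-1000 ft² balance (a = product A, b = product B):
P₂O₅: 0.05·a + 0.24·b = 2.15
K₂O: 0.065·a + 0.08·b = 2.3
Solving simultaneously: a = 32.7586, b = 2.13362.

32.76 kg product A, 2.13 kg product B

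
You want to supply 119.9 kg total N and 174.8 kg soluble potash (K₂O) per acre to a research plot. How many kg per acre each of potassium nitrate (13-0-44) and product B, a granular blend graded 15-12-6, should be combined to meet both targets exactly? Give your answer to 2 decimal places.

326.91 kg potassium nitrate, 516.01 kg product B

Let a = kg of potassium nitrate, b = kg of product B (per acre).
N: 0.13·a + 0.15·b = 119.9
K₂O: 0.44·a + 0.06·b = 174.8
From row1: a = (119.9 − 0.15·b) / 0.13.
Into row2: 0.44·(119.9 − 0.15·b)/0.13 + 0.06·b = 174.8 → b = 516.014, a = 326.907.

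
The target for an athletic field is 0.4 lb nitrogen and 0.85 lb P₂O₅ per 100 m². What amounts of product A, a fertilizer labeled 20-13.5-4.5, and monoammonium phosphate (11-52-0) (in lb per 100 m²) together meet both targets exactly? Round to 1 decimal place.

1.3 lb product A, 1.3 lb monoammonium phosphate

Let a = lb of product A, b = lb of monoammonium phosphate (per 100 m²).
N: 0.2·a + 0.11·b = 0.4
P₂O₅: 0.135·a + 0.52·b = 0.85
Eliminate a: (row1) − 0.2/0.135·(row2) → -0.66037·b = -0.859259, so b = 1.30118.
Back-substitute: a = (0.4 − 0.11·1.30118) / 0.2 = 1.28435.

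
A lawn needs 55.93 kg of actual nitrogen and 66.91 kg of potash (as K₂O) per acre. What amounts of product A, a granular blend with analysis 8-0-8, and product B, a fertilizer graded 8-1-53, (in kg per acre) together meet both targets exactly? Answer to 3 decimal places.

674.725 kg product A, 24.400 kg product B

Per-acre balance (a = product A, b = product B):
N: 0.08·a + 0.08·b = 55.93
K₂O: 0.08·a + 0.53·b = 66.91
Eliminate a: (row1) − 0.08/0.08·(row2) → -0.45·b = -10.98, so b = 24.4.
Back-substitute: a = (55.93 − 0.08·24.4) / 0.08 = 674.725.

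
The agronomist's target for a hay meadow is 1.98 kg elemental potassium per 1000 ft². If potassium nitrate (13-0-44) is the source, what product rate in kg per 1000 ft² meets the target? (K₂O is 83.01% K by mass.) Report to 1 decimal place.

As K₂O: 1.98 / 0.8301 = 2.38525 kg per 1000 ft².
Product per 1000 ft² = 2.38525 / 44% = 5.42103 kg.

5.4 kg of product per thousand sq ft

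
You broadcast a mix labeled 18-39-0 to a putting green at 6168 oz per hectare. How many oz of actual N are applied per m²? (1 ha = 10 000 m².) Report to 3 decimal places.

0.111 oz N per sq m

nitrogen per hectare = 6168 × 18% = 1110.24 oz.
Convert to per m²: 1110.24 × 0.0001 = 0.111024 oz.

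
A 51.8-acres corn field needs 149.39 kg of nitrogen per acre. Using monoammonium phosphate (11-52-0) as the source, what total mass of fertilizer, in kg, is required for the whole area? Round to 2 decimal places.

70349.11 kg

Product per acre = 149.39 / 11% = 1358.09 kg.
Total product = 1358.09 × 51.8 = 70349.109 kg.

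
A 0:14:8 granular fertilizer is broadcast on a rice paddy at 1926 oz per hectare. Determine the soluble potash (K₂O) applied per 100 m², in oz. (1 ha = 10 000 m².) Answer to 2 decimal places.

1.54 oz K₂O per hundred sq m

K₂O per hectare = 1926 × 8% = 154.08 oz.
Convert to per 100 m²: 154.08 × 0.01 = 1.5408 oz.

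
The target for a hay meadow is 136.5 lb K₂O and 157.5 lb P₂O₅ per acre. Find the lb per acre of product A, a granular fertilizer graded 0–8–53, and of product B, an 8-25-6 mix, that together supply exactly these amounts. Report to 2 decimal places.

With a, b = lb per acre of product A and product B:
K₂O: 0.53·a + 0.06·b = 136.5
P₂O₅: 0.08·a + 0.25·b = 157.5
Eliminate a: (row1) − 0.53/0.08·(row2) → -1.59625·b = -906.938, so b = 568.168.
Back-substitute: a = (136.5 − 0.06·568.168) / 0.53 = 193.226.

193.23 lb product A, 568.17 lb product B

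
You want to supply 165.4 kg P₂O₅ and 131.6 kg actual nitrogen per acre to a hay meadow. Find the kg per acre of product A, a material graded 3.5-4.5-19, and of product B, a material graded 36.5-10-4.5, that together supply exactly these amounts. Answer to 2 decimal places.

Let a = kg of product A, b = kg of product B (per acre).
P₂O₅: 0.045·a + 0.1·b = 165.4
N: 0.035·a + 0.365·b = 131.6
Eliminate a: (row1) − 0.045/0.035·(row2) → -0.369286·b = -3.8, so b = 10.2901.
Back-substitute: a = (165.4 − 0.1·10.2901) / 0.045 = 3652.689.

3652.69 kg product A, 10.29 kg product B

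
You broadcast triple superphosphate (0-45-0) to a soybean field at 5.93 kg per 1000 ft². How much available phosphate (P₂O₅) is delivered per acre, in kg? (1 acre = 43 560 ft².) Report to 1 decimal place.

P₂O₅ per 1000 ft² = 5.93 × 45% = 2.6685 kg.
Convert to per acre: 2.6685 × 43.56 = 116.24 kg.

116.2 kg P₂O₅ per acre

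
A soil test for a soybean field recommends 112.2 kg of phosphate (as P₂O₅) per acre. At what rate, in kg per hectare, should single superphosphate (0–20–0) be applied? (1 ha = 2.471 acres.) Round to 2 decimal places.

Product per acre = 112.2 / 20% = 561 kg.
Convert to per hectare: 561 × 2.471 = 1386.231 kg.

1386.23 kg of product per hectare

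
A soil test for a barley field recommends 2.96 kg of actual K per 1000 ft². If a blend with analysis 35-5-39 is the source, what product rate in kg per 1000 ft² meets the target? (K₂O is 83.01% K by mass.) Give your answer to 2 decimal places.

9.14 kg of product per thousand sq ft

As K₂O: 2.96 / 0.8301 = 3.56584 kg per 1000 ft².
Product per 1000 ft² = 3.56584 / 39% = 9.14317 kg.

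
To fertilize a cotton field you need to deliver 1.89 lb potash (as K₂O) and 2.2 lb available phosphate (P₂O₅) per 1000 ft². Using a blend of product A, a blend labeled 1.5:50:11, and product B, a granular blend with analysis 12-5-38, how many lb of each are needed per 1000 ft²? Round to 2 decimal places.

Per-1000 ft² balance (a = product A, b = product B):
K₂O: 0.11·a + 0.38·b = 1.89
P₂O₅: 0.5·a + 0.05·b = 2.2
Solving simultaneously: a = 4.01897, b = 3.8103.

4.02 lb product A, 3.81 lb product B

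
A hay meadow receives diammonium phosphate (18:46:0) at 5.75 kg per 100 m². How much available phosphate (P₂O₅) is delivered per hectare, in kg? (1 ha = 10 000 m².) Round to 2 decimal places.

264.50 kg P₂O₅ per hectare

P₂O₅ per 100 m² = 5.75 × 46% = 2.645 kg.
Convert to per hectare: 2.645 × 100 = 264.5 kg.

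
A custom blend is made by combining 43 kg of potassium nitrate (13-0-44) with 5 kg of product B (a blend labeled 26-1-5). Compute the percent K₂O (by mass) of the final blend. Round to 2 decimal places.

39.94% K₂O

Total mass = 43 + 5 = 48 kg.
K₂O mass = 44%×43 + 5%×5 = 19.17 kg.
% K₂O = 19.17 / 48 = 39.9375%.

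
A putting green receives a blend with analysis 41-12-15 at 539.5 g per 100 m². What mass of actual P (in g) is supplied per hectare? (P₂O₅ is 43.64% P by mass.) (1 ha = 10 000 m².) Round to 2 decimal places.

P₂O₅ per 100 m² = 539.5 × 12% = 64.74 g.
Elemental P = 64.74 × 0.4364 = 28.2525 g per 100 m².
Convert to per hectare: 28.2525 × 100 = 2825.254 g.

2825.25 g P per hectare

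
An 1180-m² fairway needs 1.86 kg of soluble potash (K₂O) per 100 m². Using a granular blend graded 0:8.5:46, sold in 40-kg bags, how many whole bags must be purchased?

2 bags

Product per 100 m² = 1.86 / 46% = 4.04348 kg.
Total product = 4.04348 × 1180 / 100 = 47.713 kg.
Bags = ⌈47.713 / 40⌉ = 2.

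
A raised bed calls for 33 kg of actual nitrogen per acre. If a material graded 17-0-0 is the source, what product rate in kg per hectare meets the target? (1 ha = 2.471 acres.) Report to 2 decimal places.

Product per acre = 33 / 17% = 194.118 kg.
Convert to per hectare: 194.118 × 2.471 = 479.6647 kg.

479.66 kg of product per hectare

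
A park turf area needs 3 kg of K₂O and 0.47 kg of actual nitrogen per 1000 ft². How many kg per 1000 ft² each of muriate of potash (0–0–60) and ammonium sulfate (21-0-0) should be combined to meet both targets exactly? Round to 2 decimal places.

5.00 kg muriate of potash, 2.24 kg ammonium sulfate

Per-1000 ft² balance (a = muriate of potash, b = ammonium sulfate):
K₂O: 0.6·a + 0·b = 3
N: 0·a + 0.21·b = 0.47
Solving simultaneously: a = 5, b = 2.2381.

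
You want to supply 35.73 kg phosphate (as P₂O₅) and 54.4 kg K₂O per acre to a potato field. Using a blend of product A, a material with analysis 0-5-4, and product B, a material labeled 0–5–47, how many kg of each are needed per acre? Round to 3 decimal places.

654.563 kg product A, 60.037 kg product B

With a, b = kg per acre of product A and product B:
P₂O₅: 0.05·a + 0.05·b = 35.73
K₂O: 0.04·a + 0.47·b = 54.4
Eliminate a: (row1) − 0.05/0.04·(row2) → -0.5375·b = -32.27, so b = 60.0372.
Back-substitute: a = (35.73 − 0.05·60.0372) / 0.05 = 654.5628.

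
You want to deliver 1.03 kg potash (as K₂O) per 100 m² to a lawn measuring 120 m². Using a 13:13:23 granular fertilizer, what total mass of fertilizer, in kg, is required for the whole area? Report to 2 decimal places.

5.37 kg

Product per 100 m² = 1.03 / 23% = 4.47826 kg.
Total product = 4.47826 × 120 / 100 = 5.37391 kg.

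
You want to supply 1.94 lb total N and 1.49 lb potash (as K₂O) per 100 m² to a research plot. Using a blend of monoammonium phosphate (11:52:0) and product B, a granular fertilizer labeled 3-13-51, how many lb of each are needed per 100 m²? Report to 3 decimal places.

16.840 lb monoammonium phosphate, 2.922 lb product B

With a, b = lb per 100 m² of monoammonium phosphate and product B:
N: 0.11·a + 0.03·b = 1.94
K₂O: 0·a + 0.51·b = 1.49
Solving simultaneously: a = 16.8396, b = 2.92157.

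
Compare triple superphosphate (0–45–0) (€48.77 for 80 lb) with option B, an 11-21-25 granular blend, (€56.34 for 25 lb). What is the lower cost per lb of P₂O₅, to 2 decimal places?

€1.35 per lb P₂O₅ (triple superphosphate)

triple superphosphate: P₂O₅ per bag = 80 × 45% = 36 lb; cost = 48.77 / 36 = €1.3547/lb P₂O₅.
option B: P₂O₅ per bag = 25 × 21% = 5.25 lb; cost = 56.34 / 5.25 = €10.7314/lb P₂O₅.
triple superphosphate is cheaper.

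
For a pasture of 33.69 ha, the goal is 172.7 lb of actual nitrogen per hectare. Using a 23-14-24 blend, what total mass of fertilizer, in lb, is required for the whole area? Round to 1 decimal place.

25296.8 lb

Product per hectare = 172.7 / 23% = 750.87 lb.
Total product = 750.87 × 33.69 = 25296.796 lb.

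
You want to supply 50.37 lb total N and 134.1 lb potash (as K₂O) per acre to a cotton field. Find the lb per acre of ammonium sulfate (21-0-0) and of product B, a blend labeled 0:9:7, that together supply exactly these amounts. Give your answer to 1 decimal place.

239.9 lb ammonium sulfate, 1915.7 lb product B

With a, b = lb per acre of ammonium sulfate and product B:
N: 0.21·a + 0·b = 50.37
K₂O: 0·a + 0.07·b = 134.1
Solving simultaneously: a = 239.857, b = 1915.71.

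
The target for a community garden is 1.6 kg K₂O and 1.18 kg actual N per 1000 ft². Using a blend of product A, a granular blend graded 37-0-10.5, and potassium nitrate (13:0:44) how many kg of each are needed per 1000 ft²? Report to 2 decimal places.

2.09 kg product A, 3.14 kg potassium nitrate

Per-1000 ft² balance (a = product A, b = potassium nitrate):
K₂O: 0.105·a + 0.44·b = 1.6
N: 0.37·a + 0.13·b = 1.18
Eliminate a: (row1) − 0.105/0.37·(row2) → 0.403108·b = 1.26514, so b = 3.13845.
Back-substitute: a = (1.6 − 0.44·3.13845) / 0.105 = 2.08649.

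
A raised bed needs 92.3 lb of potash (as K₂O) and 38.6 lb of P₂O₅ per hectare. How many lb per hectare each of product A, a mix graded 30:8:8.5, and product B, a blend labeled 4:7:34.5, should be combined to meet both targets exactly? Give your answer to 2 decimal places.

316.67 lb product A, 189.52 lb product B

Per-hectare balance (a = product A, b = product B):
K₂O: 0.085·a + 0.345·b = 92.3
P₂O₅: 0.08·a + 0.07·b = 38.6
From row1: a = (92.3 − 0.345·b) / 0.085.
Into row2: 0.08·(92.3 − 0.345·b)/0.085 + 0.07·b = 38.6 → b = 189.515, a = 316.674.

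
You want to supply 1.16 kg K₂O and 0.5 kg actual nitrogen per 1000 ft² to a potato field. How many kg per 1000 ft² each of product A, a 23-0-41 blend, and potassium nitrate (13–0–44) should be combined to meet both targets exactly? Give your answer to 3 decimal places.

With a, b = kg per 1000 ft² of product A and potassium nitrate:
K₂O: 0.41·a + 0.44·b = 1.16
N: 0.23·a + 0.13·b = 0.5
From row1: a = (1.16 − 0.44·b) / 0.41.
Into row2: 0.23·(1.16 − 0.44·b)/0.41 + 0.13·b = 0.5 → b = 1.29019, a = 1.44468.

1.445 kg product A, 1.290 kg potassium nitrate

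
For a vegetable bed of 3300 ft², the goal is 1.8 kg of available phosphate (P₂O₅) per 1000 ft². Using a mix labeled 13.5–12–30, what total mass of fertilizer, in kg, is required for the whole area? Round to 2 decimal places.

49.50 kg

Product per 1000 ft² = 1.8 / 12% = 15 kg.
Total product = 15 × 3300 / 1000 = 49.5 kg.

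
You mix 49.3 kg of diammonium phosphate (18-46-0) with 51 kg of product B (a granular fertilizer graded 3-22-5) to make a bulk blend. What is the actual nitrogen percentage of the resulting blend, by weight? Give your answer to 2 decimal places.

Total mass = 49.3 + 51 = 100.3 kg.
N mass = 18%×49.3 + 3%×51 = 10.404 kg.
% N = 10.404 / 100.3 = 10.3729%.

10.37% N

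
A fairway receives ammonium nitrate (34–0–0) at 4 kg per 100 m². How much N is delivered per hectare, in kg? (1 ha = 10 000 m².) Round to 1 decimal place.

136.0 kg N per hectare

nitrogen per 100 m² = 4 × 34% = 1.36 kg.
Convert to per hectare: 1.36 × 100 = 136 kg.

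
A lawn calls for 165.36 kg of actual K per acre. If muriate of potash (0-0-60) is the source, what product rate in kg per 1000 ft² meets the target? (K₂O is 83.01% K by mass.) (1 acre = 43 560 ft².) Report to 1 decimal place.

As K₂O: 165.36 / 0.8301 = 199.205 kg per acre.
Product per acre = 199.205 / 60% = 332.008 kg.
Convert to per 1000 ft²: 332.008 × 0.0229568 = 7.62186 kg.

7.6 kg of product per thousand sq ft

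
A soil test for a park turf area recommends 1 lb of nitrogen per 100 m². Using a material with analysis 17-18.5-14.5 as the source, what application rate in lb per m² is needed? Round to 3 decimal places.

Product per 100 m² = 1 / 17% = 5.88235 lb.
Convert to per m²: 5.88235 × 0.01 = 0.0588235 lb.

0.059 lb of product per sq m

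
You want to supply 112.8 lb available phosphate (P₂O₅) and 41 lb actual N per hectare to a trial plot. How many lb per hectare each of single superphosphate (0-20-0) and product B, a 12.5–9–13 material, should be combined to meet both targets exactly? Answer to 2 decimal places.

With a, b = lb per hectare of single superphosphate and product B:
P₂O₅: 0.2·a + 0.09·b = 112.8
N: 0·a + 0.125·b = 41
Solving simultaneously: a = 416.4, b = 328.

416.40 lb single superphosphate, 328.00 lb product B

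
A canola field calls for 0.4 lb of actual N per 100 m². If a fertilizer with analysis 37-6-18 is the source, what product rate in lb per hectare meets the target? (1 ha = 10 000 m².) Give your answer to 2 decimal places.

Product per 100 m² = 0.4 / 37% = 1.08108 lb.
Convert to per hectare: 1.08108 × 100 = 108.108 lb.

108.11 lb of product per hectare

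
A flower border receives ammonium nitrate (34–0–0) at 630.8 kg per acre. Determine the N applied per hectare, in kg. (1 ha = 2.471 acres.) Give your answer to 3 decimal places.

nitrogen per acre = 630.8 × 34% = 214.472 kg.
Convert to per hectare: 214.472 × 2.471 = 529.9603 kg.

529.960 kg N per hectare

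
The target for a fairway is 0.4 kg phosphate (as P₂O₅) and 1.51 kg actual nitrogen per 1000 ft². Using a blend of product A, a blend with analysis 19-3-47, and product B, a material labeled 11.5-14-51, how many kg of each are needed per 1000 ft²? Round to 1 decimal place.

With a, b = kg per 1000 ft² of product A and product B:
P₂O₅: 0.03·a + 0.14·b = 0.4
N: 0.19·a + 0.115·b = 1.51
Solving simultaneously: a = 7.14471, b = 1.32613.

7.1 kg product A, 1.3 kg product B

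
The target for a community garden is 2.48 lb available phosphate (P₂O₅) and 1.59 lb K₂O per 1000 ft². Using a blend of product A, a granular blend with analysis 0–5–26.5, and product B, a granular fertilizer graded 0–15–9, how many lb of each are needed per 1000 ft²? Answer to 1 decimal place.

Per-1000 ft² balance (a = product A, b = product B):
P₂O₅: 0.05·a + 0.15·b = 2.48
K₂O: 0.265·a + 0.09·b = 1.59
Eliminate a: (row1) − 0.05/0.265·(row2) → 0.133019·b = 2.18, so b = 16.3887.
Back-substitute: a = (2.48 − 0.15·16.3887) / 0.05 = 0.434043.

0.4 lb product A, 16.4 lb product B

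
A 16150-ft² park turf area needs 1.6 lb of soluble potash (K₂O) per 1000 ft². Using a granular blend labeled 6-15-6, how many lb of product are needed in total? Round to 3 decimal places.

430.667 lb

Product per 1000 ft² = 1.6 / 6% = 26.6667 lb.
Total product = 26.6667 × 16150 / 1000 = 430.6667 lb.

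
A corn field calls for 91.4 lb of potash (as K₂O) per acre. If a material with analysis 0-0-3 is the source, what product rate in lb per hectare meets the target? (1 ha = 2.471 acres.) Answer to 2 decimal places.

Product per acre = 91.4 / 3% = 3046.67 lb.
Convert to per hectare: 3046.67 × 2.471 = 7528.313 lb.

7528.31 lb of product per hectare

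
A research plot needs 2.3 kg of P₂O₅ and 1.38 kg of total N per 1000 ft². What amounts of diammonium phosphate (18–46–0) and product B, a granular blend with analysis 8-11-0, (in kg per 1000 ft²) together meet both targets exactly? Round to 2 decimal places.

With a, b = kg per 1000 ft² of diammonium phosphate and product B:
P₂O₅: 0.46·a + 0.11·b = 2.3
N: 0.18·a + 0.08·b = 1.38
Eliminate b: (row1) − 0.11/0.08·(row2) → 0.2125·a = 0.4025, so a = 1.89412.
Then b = (1.38 − 0.18·1.89412) / 0.08 = 12.9882.

1.89 kg diammonium phosphate, 12.99 kg product B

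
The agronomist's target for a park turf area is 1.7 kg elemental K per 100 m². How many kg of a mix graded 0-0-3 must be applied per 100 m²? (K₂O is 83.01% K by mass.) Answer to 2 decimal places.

68.26 kg of product per hundred sq m

As K₂O: 1.7 / 0.8301 = 2.04795 kg per 100 m².
Product per 100 m² = 2.04795 / 3% = 68.2649 kg.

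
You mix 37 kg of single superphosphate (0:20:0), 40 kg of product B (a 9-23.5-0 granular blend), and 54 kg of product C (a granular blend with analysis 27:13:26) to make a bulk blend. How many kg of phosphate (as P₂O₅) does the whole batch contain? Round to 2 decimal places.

P₂O₅ mass = 20%×37 + 23.5%×40 + 13%×54 = 23.82 kg.

23.82 kg P₂O₅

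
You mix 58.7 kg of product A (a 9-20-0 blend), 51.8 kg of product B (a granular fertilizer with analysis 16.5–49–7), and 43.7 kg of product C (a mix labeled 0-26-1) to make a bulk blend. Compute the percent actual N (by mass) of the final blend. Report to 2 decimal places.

Total mass = 58.7 + 51.8 + 43.7 = 154.2 kg.
N mass = 9%×58.7 + 16.5%×51.8 + 0%×43.7 = 13.83 kg.
% N = 13.83 / 154.2 = 8.96887%.

8.97% N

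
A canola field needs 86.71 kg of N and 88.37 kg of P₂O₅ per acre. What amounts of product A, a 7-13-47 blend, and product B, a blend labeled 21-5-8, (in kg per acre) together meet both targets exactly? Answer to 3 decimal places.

With a, b = kg per acre of product A and product B:
N: 0.07·a + 0.21·b = 86.71
P₂O₅: 0.13·a + 0.05·b = 88.37
Solving simultaneously: a = 597.5714, b = 213.7143.

597.571 kg product A, 213.714 kg product B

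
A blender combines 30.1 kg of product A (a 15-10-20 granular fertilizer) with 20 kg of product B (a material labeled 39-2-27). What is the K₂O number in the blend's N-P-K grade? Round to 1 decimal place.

22.8% K₂O

Total mass = 30.1 + 20 = 50.1 kg.
K₂O mass = 20%×30.1 + 27%×20 = 11.42 kg.
% K₂O = 11.42 / 50.1 = 22.7944%.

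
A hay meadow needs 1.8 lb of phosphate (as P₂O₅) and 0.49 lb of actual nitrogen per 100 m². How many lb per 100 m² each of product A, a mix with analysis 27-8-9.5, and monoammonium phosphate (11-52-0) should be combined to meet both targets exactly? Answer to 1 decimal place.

0.4 lb product A, 3.4 lb monoammonium phosphate

With a, b = lb per 100 m² of product A and monoammonium phosphate:
P₂O₅: 0.08·a + 0.52·b = 1.8
N: 0.27·a + 0.11·b = 0.49
From row1: a = (1.8 − 0.52·b) / 0.08.
Into row2: 0.27·(1.8 − 0.52·b)/0.08 + 0.11·b = 0.49 → b = 3.39514, a = 0.431611.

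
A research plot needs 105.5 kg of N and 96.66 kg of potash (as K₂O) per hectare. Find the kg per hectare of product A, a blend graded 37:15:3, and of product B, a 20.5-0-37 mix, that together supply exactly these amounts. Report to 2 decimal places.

Per-hectare balance (a = product A, b = product B):
N: 0.37·a + 0.205·b = 105.5
K₂O: 0.03·a + 0.37·b = 96.66
Eliminate a: (row1) − 0.37/0.03·(row2) → -4.35833·b = -1086.64, so b = 249.3247.
Back-substitute: a = (105.5 − 0.205·249.3247) / 0.37 = 146.996.

147.00 kg product A, 249.32 kg product B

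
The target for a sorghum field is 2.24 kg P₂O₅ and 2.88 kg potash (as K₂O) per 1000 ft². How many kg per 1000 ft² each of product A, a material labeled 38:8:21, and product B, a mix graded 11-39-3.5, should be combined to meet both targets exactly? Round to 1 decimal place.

With a, b = kg per 1000 ft² of product A and product B:
P₂O₅: 0.08·a + 0.39·b = 2.24
K₂O: 0.21·a + 0.035·b = 2.88
Eliminate b: (row1) − 0.39/0.035·(row2) → -2.26·a = -29.8514, so a = 13.2086.
Then b = (2.88 − 0.21·13.2086) / 0.035 = 3.03413.

13.2 kg product A, 3.0 kg product B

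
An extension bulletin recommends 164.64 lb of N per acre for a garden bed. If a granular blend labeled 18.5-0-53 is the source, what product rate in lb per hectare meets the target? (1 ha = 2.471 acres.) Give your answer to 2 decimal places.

2199.06 lb of product per hectare

Product per acre = 164.64 / 18.5% = 889.946 lb.
Convert to per hectare: 889.946 × 2.471 = 2199.056 lb.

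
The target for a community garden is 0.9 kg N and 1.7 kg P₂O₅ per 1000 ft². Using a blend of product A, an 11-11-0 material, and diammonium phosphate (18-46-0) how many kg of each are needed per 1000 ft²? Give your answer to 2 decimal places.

3.51 kg product A, 2.86 kg diammonium phosphate

Per-1000 ft² balance (a = product A, b = diammonium phosphate):
N: 0.11·a + 0.18·b = 0.9
P₂O₅: 0.11·a + 0.46·b = 1.7
Eliminate a: (row1) − 0.11/0.11·(row2) → -0.28·b = -0.8, so b = 2.85714.
Back-substitute: a = (0.9 − 0.18·2.85714) / 0.11 = 3.50649.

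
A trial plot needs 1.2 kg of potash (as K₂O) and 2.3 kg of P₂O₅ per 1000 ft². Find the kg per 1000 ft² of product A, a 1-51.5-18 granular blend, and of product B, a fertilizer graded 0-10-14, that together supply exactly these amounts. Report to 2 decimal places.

3.73 kg product A, 3.77 kg product B

With a, b = kg per 1000 ft² of product A and product B:
K₂O: 0.18·a + 0.14·b = 1.2
P₂O₅: 0.515·a + 0.1·b = 2.3
Solving simultaneously: a = 3.73383, b = 3.77079.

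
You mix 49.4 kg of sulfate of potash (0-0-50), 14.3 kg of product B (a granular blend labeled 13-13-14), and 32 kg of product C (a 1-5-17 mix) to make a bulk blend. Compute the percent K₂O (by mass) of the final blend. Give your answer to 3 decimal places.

Total mass = 49.4 + 14.3 + 32 = 95.7 kg.
K₂O mass = 50%×49.4 + 14%×14.3 + 17%×32 = 32.142 kg.
% K₂O = 32.142 / 95.7 = 33.5862%.

33.586% K₂O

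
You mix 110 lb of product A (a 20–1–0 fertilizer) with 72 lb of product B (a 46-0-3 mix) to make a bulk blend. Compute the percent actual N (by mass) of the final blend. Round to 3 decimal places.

30.286% N

Total mass = 110 + 72 = 182 lb.
N mass = 20%×110 + 46%×72 = 55.12 lb.
% N = 55.12 / 182 = 30.2857%.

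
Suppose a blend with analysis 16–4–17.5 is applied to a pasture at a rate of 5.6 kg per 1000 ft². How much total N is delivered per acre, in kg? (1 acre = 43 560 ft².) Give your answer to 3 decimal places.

39.030 kg N per acre

nitrogen per 1000 ft² = 5.6 × 16% = 0.896 kg.
Convert to per acre: 0.896 × 43.56 = 39.0298 kg.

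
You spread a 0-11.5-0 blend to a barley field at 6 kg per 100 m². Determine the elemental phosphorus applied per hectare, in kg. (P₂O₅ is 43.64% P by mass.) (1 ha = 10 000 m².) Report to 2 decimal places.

P₂O₅ per 100 m² = 6 × 11.5% = 0.69 kg.
Elemental P = 0.69 × 0.4364 = 0.301116 kg per 100 m².
Convert to per hectare: 0.301116 × 100 = 30.1116 kg.

30.11 kg P per hectare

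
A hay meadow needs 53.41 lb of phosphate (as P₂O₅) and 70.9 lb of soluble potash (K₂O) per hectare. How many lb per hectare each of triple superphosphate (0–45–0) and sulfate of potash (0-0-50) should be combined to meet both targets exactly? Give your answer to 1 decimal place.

Per-hectare balance (a = triple superphosphate, b = sulfate of potash):
P₂O₅: 0.45·a + 0·b = 53.41
K₂O: 0·a + 0.5·b = 70.9
Solving simultaneously: a = 118.689, b = 141.8.

118.7 lb triple superphosphate, 141.8 lb sulfate of potash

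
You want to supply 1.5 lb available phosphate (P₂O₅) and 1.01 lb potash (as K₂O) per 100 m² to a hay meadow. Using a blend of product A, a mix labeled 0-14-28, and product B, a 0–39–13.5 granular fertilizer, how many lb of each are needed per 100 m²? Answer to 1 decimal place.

With a, b = lb per 100 m² of product A and product B:
P₂O₅: 0.14·a + 0.39·b = 1.5
K₂O: 0.28·a + 0.135·b = 1.01
Eliminate a: (row1) − 0.14/0.28·(row2) → 0.3225·b = 0.995, so b = 3.08527.
Back-substitute: a = (1.5 − 0.39·3.08527) / 0.14 = 2.1196.

2.1 lb product A, 3.1 lb product B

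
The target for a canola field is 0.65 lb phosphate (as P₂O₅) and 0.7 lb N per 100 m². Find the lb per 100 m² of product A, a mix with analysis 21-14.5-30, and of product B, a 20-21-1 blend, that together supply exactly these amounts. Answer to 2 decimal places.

Per-100 m² balance (a = product A, b = product B):
P₂O₅: 0.145·a + 0.21·b = 0.65
N: 0.21·a + 0.2·b = 0.7
Eliminate b: (row1) − 0.21/0.2·(row2) → -0.0755·a = -0.085, so a = 1.12583.
Then b = (0.7 − 0.21·1.12583) / 0.2 = 2.31788.

1.13 lb product A, 2.32 lb product B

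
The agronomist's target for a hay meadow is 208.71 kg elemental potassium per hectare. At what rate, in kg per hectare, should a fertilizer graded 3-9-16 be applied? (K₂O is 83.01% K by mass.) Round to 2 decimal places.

1571.42 kg of product per hectare

As K₂O: 208.71 / 0.8301 = 251.428 kg per hectare.
Product per hectare = 251.428 / 16% = 1571.422 kg.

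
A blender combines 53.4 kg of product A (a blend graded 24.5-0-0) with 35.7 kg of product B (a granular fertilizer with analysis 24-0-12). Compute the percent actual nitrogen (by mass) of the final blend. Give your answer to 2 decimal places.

24.30% N

Total mass = 53.4 + 35.7 = 89.1 kg.
N mass = 24.5%×53.4 + 24%×35.7 = 21.651 kg.
% N = 21.651 / 89.1 = 24.2997%.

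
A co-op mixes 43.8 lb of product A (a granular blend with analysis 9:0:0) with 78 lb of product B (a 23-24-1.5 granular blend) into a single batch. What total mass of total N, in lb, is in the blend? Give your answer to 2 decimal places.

N mass = 9%×43.8 + 23%×78 = 21.882 lb.

21.88 lb N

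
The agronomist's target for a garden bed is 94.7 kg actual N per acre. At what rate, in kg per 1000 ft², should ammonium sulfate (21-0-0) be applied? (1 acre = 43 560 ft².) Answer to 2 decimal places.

Product per acre = 94.7 / 21% = 450.952 kg.
Convert to per 1000 ft²: 450.952 × 0.0229568 = 10.3524 kg.

10.35 kg of product per thousand sq ft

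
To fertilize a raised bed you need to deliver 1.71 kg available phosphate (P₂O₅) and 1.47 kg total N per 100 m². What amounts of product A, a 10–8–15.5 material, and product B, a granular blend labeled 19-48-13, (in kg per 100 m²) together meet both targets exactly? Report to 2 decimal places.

11.61 kg product A, 1.63 kg product B

Let a = kg of product A, b = kg of product B (per 100 m²).
P₂O₅: 0.08·a + 0.48·b = 1.71
N: 0.1·a + 0.19·b = 1.47
Eliminate a: (row1) − 0.08/0.1·(row2) → 0.328·b = 0.534, so b = 1.62805.
Back-substitute: a = (1.71 − 0.48·1.62805) / 0.08 = 11.6067.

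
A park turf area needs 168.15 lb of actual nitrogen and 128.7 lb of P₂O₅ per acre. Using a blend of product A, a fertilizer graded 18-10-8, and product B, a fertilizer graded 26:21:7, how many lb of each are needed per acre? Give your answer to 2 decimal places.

With a, b = lb per acre of product A and product B:
N: 0.18·a + 0.26·b = 168.15
P₂O₅: 0.1·a + 0.21·b = 128.7
Eliminate b: (row1) − 0.26/0.21·(row2) → 0.0561905·a = 8.80714, so a = 156.737.
Then b = (128.7 − 0.1·156.737) / 0.21 = 538.2203.

156.74 lb product A, 538.22 lb product B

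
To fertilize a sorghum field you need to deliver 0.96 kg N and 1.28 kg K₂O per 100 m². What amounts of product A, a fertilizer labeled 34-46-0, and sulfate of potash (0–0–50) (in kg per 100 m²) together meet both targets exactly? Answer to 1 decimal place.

Let a = kg of product A, b = kg of sulfate of potash (per 100 m²).
N: 0.34·a + 0·b = 0.96
K₂O: 0·a + 0.5·b = 1.28
Solving simultaneously: a = 2.82353, b = 2.56.

2.8 kg product A, 2.6 kg sulfate of potash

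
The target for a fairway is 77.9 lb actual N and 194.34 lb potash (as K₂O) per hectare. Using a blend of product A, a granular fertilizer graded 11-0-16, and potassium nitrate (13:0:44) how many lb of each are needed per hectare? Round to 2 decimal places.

326.51 lb product A, 322.95 lb potassium nitrate

Let a = lb of product A, b = lb of potassium nitrate (per hectare).
N: 0.11·a + 0.13·b = 77.9
K₂O: 0.16·a + 0.44·b = 194.34
Eliminate b: (row1) − 0.13/0.44·(row2) → 0.0627273·a = 20.4814, so a = 326.514.
Then b = (194.34 − 0.16·326.514) / 0.44 = 322.949.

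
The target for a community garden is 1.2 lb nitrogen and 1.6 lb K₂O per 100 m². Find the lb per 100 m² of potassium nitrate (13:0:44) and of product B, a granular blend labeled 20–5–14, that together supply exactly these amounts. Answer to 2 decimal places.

2.18 lb potassium nitrate, 4.58 lb product B

With a, b = lb per 100 m² of potassium nitrate and product B:
N: 0.13·a + 0.2·b = 1.2
K₂O: 0.44·a + 0.14·b = 1.6
Eliminate a: (row1) − 0.13/0.44·(row2) → 0.158636·b = 0.727273, so b = 4.58453.
Back-substitute: a = (1.2 − 0.2·4.58453) / 0.13 = 2.17765.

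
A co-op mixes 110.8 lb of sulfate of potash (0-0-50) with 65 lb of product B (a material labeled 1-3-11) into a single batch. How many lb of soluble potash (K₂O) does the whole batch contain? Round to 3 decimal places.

K₂O mass = 50%×110.8 + 11%×65 = 62.55 lb.

62.550 lb K₂O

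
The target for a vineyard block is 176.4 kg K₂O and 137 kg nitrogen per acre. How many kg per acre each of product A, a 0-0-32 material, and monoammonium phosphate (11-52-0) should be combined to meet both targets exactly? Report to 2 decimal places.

551.25 kg product A, 1245.45 kg monoammonium phosphate

Let a = kg of product A, b = kg of monoammonium phosphate (per acre).
K₂O: 0.32·a + 0·b = 176.4
N: 0·a + 0.11·b = 137
Solving simultaneously: a = 551.25, b = 1245.4545.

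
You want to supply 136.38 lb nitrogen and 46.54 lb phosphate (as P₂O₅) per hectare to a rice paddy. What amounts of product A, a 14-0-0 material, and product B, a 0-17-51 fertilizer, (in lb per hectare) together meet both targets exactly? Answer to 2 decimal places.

974.14 lb product A, 273.76 lb product B

Let a = lb of product A, b = lb of product B (per hectare).
N: 0.14·a + 0·b = 136.38
P₂O₅: 0·a + 0.17·b = 46.54
Solving simultaneously: a = 974.143, b = 273.7647.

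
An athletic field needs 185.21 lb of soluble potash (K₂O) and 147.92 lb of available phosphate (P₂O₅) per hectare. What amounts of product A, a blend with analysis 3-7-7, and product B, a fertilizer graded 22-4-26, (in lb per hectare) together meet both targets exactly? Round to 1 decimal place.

2016.3 lb product A, 169.5 lb product B

Per-hectare balance (a = product A, b = product B):
K₂O: 0.07·a + 0.26·b = 185.21
P₂O₅: 0.07·a + 0.04·b = 147.92
From row1: a = (185.21 − 0.26·b) / 0.07.
Into row2: 0.07·(185.21 − 0.26·b)/0.07 + 0.04·b = 147.92 → b = 169.5, a = 2016.29.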